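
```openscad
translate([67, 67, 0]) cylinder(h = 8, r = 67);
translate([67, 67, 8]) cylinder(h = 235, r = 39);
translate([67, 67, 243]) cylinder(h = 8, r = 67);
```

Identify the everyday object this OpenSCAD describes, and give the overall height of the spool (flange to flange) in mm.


A spool. The overall height is 251 mm.

Three coaxial cylinders, large–small–large — a spool. Two 8 mm flanges and a 235 mm core give 8 + 235 + 8 = 251 mm.


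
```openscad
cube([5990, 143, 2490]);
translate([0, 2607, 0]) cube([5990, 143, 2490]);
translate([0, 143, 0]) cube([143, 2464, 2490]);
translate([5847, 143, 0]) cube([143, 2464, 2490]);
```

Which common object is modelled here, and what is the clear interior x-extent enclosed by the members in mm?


A house (or room) frame. The interior width is 5704 mm.

Four 2490 mm walls enclosing a rectangle with no floor or roof — a room or house frame. Outside width is 5990 mm and wall thickness is 143 mm, so the interior width is 5990 − 2 × 143 = 5704 mm.


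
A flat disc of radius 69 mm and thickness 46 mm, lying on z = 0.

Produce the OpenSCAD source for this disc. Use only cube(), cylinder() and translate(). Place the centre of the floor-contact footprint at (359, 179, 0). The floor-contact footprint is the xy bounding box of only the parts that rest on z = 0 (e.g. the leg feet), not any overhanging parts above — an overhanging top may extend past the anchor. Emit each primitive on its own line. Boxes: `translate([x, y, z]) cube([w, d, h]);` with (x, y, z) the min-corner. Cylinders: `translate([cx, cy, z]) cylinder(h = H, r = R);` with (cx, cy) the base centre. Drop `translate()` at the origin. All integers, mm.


translate([359, 179, 0]) cylinder(h = 46, r = 69);


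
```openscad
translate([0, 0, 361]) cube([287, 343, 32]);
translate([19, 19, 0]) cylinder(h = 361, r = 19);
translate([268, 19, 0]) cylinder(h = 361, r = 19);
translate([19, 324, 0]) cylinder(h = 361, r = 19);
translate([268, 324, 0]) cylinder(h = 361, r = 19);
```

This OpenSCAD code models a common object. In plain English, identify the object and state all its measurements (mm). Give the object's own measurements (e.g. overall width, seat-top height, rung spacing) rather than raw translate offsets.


A four-legged stool. The seat is a 287×343×32 mm slab whose top surface is at z = 393 mm; four round legs, each 38 mm in diameter, run from the floor (z = 0) to the underside of the seat, each leg's axis is inset half a diameter from the nearest pair of seat edges (so the leg's bounding box is flush with the corner).


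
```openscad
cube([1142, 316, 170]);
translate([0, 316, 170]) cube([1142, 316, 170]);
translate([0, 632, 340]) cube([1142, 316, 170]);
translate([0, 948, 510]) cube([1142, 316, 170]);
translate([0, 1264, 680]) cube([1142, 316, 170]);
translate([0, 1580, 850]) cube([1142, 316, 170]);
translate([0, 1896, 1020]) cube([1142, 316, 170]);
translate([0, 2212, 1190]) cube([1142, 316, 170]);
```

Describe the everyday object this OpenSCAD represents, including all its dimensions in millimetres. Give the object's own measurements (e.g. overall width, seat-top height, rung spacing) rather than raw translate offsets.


A straight staircase of 8 solid steps. Each step is 1142 mm wide (x), 316 mm deep (y, the going) and 170 mm tall (the rise). The first step rests on the floor; each subsequent step sits one going further in +y and one rise higher in +z, directly behind and above the previous step with no overlap.


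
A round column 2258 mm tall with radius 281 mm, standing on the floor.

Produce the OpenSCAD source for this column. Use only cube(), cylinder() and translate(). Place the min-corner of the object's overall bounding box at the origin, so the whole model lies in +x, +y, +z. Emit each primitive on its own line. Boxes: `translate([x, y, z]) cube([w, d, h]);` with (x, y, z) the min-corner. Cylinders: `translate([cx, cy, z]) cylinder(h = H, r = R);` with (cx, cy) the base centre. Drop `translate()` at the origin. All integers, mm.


translate([281, 281, 0]) cylinder(h = 2258, r = 281);


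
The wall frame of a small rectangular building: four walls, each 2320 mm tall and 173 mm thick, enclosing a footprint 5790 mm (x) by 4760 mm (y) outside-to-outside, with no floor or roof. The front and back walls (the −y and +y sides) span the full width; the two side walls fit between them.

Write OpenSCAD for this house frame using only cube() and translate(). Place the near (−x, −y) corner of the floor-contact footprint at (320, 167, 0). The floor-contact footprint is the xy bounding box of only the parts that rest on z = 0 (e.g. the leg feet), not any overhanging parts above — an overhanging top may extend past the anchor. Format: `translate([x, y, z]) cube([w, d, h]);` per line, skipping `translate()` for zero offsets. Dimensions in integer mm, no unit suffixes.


translate([320, 167, 0]) cube([5790, 173, 2320]);
translate([320, 4754, 0]) cube([5790, 173, 2320]);
translate([320, 340, 0]) cube([173, 4414, 2320]);
translate([5937, 340, 0]) cube([173, 4414, 2320]);


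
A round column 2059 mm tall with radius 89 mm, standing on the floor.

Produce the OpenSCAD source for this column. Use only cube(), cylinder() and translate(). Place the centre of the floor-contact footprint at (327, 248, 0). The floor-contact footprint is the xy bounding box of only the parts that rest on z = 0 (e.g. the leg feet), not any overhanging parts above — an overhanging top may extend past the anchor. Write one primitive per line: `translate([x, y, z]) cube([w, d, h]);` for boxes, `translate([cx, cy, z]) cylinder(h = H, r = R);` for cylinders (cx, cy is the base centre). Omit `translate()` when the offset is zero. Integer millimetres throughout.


translate([327, 248, 0]) cylinder(h = 2059, r = 89);


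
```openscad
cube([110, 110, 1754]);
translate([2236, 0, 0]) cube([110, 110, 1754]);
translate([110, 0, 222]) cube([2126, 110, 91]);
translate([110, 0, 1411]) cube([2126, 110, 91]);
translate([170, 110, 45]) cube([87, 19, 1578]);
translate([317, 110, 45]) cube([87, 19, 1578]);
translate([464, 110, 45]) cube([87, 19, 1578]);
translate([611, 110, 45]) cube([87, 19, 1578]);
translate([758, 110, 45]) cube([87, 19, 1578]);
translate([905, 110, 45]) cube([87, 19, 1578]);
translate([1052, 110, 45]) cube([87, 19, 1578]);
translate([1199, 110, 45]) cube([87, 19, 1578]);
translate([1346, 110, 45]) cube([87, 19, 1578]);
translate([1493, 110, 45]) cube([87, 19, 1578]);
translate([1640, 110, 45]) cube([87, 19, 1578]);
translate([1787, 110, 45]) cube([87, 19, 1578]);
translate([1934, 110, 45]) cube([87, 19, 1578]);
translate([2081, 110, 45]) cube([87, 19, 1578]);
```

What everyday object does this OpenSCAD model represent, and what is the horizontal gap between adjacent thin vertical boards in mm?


A fence section. The picket gap is 60 mm.

Two posts, two rails, 14 pickets — a fence section. Span 2126 mm holds 14 pickets of 87 mm with 15 equal gaps: ⌊(2126 − 14·87) / 15⌋ = 60 mm.


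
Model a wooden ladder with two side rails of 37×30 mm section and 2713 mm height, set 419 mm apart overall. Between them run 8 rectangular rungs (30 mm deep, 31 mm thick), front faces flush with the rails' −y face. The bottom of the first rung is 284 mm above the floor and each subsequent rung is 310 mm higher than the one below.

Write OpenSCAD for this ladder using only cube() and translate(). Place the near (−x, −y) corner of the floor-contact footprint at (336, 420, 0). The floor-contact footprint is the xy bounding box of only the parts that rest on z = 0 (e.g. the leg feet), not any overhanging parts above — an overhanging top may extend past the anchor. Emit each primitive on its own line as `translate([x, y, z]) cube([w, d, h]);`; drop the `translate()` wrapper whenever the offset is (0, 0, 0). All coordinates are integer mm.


translate([336, 420, 0]) cube([37, 30, 2713]);
translate([718, 420, 0]) cube([37, 30, 2713]);
translate([373, 420, 284]) cube([345, 30, 31]);
translate([373, 420, 594]) cube([345, 30, 31]);
translate([373, 420, 904]) cube([345, 30, 31]);
translate([373, 420, 1214]) cube([345, 30, 31]);
translate([373, 420, 1524]) cube([345, 30, 31]);
translate([373, 420, 1834]) cube([345, 30, 31]);
translate([373, 420, 2144]) cube([345, 30, 31]);
translate([373, 420, 2454]) cube([345, 30, 31]);


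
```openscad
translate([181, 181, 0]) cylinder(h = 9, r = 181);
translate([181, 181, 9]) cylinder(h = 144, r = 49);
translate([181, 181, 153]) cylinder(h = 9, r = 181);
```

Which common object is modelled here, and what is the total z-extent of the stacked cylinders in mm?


A spool. The overall height is 162 mm.

Three coaxial cylinders, large–small–large — a spool. Two 9 mm flanges and a 144 mm core give 9 + 144 + 9 = 162 mm.


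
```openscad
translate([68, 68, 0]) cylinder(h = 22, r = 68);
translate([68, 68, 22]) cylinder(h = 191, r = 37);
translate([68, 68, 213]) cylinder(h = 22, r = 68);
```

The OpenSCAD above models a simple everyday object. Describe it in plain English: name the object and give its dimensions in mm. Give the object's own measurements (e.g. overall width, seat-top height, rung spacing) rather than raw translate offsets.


A spool: two coaxial disc flanges of radius 68 mm and thickness 22 mm, joined by a core cylinder of radius 37 mm and height 191 mm. The lower flange rests on z = 0 and the three cylinders share a vertical axis.


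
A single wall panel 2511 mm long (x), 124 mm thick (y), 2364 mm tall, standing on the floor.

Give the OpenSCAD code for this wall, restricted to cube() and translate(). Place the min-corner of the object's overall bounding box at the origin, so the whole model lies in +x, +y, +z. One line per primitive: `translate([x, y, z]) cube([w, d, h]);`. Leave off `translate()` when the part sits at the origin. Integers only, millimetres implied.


cube([2511, 124, 2364]);


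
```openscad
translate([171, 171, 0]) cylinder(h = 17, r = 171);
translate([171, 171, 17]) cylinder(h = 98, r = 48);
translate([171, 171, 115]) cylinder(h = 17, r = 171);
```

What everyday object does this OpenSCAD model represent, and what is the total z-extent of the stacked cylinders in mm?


A spool. The overall height is 132 mm.

Three coaxial cylinders, large–small–large — a spool. Two 17 mm flanges and a 98 mm core give 17 + 98 + 17 = 132 mm.


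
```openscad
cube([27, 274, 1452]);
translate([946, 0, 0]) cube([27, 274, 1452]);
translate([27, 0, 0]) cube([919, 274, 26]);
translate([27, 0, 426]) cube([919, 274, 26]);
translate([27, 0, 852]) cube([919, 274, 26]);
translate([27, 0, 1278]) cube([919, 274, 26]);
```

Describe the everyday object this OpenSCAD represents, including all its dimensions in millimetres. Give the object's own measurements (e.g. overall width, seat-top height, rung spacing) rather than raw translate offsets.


An open bookshelf. Two side panels, each 27 mm thick, 274 mm deep and 1452 mm tall, stand 973 mm apart (outside-to-outside). Between them sit 4 shelves, each 26 mm thick and 274 mm deep, spanning the full gap between the sides. The bottom shelf rests on the floor (its underside at z = 0) and the clear gap between one shelf's top and the next shelf's underside is 400 mm.


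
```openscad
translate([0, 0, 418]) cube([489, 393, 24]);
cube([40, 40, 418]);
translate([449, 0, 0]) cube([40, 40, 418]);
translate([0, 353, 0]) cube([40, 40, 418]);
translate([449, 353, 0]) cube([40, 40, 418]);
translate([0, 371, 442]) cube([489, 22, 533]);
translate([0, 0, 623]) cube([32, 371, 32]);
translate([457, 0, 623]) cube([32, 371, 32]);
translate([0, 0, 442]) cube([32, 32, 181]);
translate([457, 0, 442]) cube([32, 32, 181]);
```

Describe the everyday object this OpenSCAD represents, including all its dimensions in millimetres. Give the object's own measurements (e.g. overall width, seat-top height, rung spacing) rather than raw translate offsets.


A chair. The seat is a 489×393×24 mm slab with its top at z = 442 mm, on four 40×40 mm corner legs (flush with the seat edges, standing on z = 0). A flat backrest 22 mm thick, 533 mm tall, spans the full seat width and rises from the seat top along its +y edge, rear face flush with the rear of the seat. Two armrests of 32×32 mm section run along each side from the seat's front edge to the front of the backrest, top faces 213 mm above the seat top and outer faces flush with the seat's x-edges; a 32×32 mm post under the front of each armrest stands on the seat at the front corner.


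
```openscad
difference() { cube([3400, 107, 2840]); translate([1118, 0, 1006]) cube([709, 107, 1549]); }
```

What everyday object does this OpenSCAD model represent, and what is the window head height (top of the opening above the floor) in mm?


A wall with a window opening. The window head height is 2555 mm.

A wall with a rectangular opening subtracted — a window. Sill at z = 1006, opening 1549 mm tall, so the head is at 1006 + 1549 = 2555 mm.


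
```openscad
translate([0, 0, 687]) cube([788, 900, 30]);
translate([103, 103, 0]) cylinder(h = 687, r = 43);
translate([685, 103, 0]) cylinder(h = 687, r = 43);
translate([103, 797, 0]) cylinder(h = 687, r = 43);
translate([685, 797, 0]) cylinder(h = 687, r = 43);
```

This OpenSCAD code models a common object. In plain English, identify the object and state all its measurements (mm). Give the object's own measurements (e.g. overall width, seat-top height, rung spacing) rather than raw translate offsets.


A table: top 788 mm (x) × 900 mm (y), 30 mm thick, upper face at z = 717 mm, on four round legs of 86 mm diameter, each leg's bounding box inset 60 mm from the nearest pair of top edges from z = 0 to the bottom of the top.


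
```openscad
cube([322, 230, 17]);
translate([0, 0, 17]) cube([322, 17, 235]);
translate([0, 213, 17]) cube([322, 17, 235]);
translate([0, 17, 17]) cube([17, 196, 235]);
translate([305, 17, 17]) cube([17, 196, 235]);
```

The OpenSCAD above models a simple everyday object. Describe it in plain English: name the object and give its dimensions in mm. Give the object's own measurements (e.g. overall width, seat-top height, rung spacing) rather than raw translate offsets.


An open-topped rectangular box: outside dimensions 322×230×252 mm, with a uniform wall and base thickness of 17 mm. The base is a full 322×230 slab on the floor; four walls sit on top of the base. The front and back walls (the −y and +y sides) span the full width; the two side walls fit between them.


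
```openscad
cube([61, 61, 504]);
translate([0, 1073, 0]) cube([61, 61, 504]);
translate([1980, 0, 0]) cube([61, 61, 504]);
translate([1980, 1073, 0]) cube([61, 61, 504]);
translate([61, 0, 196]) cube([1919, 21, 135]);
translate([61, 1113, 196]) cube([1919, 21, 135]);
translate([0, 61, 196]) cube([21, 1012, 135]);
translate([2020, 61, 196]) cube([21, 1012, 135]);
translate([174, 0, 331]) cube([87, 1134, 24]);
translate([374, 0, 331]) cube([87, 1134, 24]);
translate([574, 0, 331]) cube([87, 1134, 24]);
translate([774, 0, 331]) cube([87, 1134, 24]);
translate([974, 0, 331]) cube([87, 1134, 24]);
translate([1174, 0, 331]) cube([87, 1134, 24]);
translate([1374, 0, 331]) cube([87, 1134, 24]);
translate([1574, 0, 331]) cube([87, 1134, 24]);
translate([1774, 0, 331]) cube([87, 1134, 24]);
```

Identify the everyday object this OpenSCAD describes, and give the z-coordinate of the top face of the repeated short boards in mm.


A bed frame. The slat-top height is 355 mm.

Four posts, four rails, and a row of slats — a bed frame. Slats sit on the rails at z = 196 + 135 = 331; with slat thickness 24, the top is 355 mm.


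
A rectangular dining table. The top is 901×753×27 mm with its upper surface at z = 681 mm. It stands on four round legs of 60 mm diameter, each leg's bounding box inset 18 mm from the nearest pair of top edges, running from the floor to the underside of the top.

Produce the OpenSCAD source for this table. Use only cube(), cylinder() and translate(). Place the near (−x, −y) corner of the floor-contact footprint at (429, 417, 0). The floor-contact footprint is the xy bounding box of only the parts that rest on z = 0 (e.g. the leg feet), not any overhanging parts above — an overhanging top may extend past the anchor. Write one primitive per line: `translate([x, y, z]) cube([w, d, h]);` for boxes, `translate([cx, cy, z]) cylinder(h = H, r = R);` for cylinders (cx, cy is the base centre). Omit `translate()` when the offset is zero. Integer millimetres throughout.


// leg_h = 681 - 27 = 654
translate([411, 399, 654]) cube([901, 753, 27]);
translate([459, 447, 0]) cylinder(h = 654, r = 30);
translate([1264, 447, 0]) cylinder(h = 654, r = 30);
translate([459, 1104, 0]) cylinder(h = 654, r = 30);
translate([1264, 1104, 0]) cylinder(h = 654, r = 30);


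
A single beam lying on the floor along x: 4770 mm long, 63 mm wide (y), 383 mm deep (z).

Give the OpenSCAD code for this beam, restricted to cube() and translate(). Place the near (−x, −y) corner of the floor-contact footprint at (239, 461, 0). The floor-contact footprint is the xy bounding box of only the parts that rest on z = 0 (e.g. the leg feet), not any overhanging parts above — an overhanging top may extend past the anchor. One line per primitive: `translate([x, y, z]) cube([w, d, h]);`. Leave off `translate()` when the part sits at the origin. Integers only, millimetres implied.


translate([239, 461, 0]) cube([4770, 63, 383]);


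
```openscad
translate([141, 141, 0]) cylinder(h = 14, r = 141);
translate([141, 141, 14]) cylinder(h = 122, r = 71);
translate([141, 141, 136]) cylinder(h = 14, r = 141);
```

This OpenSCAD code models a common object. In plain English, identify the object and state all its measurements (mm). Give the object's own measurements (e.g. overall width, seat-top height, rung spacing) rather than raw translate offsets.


A spool: two coaxial disc flanges of radius 141 mm and thickness 14 mm, joined by a core cylinder of radius 71 mm and height 122 mm. The lower flange rests on z = 0 and the three cylinders share a vertical axis.


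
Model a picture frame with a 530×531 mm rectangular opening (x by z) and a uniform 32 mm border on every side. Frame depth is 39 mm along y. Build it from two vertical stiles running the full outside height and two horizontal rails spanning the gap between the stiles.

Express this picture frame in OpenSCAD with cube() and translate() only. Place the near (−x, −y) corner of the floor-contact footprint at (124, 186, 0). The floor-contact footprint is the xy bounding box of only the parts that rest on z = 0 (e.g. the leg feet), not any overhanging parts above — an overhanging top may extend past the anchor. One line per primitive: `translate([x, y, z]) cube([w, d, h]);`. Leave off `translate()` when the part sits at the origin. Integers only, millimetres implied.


translate([124, 186, 0]) cube([32, 39, 595]);
translate([686, 186, 0]) cube([32, 39, 595]);
translate([156, 186, 0]) cube([530, 39, 32]);
translate([156, 186, 563]) cube([530, 39, 32]);


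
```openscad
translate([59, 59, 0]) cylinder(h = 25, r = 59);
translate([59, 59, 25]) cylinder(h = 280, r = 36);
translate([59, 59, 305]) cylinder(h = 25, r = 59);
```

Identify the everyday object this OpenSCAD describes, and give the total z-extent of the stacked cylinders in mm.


A spool. The overall height is 330 mm.

Three coaxial cylinders, large–small–large — a spool. Two 25 mm flanges and a 280 mm core give 25 + 280 + 25 = 330 mm.


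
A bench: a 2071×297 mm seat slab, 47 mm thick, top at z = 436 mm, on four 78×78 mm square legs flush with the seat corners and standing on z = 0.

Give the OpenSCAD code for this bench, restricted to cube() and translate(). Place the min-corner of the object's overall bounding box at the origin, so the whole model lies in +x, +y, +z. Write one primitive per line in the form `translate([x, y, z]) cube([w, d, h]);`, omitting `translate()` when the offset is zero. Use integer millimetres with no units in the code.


translate([0, 0, 389]) cube([2071, 297, 47]);
cube([78, 78, 389]);
translate([0, 219, 0]) cube([78, 78, 389]);
translate([1993, 0, 0]) cube([78, 78, 389]);
translate([1993, 219, 0]) cube([78, 78, 389]);


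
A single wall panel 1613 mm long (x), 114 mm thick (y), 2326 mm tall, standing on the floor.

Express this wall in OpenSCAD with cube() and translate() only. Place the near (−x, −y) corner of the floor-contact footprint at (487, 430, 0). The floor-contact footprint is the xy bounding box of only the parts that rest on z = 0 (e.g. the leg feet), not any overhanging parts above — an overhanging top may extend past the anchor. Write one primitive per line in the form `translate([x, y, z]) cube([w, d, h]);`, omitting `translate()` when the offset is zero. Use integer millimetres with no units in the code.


translate([487, 430, 0]) cube([1613, 114, 2326]);


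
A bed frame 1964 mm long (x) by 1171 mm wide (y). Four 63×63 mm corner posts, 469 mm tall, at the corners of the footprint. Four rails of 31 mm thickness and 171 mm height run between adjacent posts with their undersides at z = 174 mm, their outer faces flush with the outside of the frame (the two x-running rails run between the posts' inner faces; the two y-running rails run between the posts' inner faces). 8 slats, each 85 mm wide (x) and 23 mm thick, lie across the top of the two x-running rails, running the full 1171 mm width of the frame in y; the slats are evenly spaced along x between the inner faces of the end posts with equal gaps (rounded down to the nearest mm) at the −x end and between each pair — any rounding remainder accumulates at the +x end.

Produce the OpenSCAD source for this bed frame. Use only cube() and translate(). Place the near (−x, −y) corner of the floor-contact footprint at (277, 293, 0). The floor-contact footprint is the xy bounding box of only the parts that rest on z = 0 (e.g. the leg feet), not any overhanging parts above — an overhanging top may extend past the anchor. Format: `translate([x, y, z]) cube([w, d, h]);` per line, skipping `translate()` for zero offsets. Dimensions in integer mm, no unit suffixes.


translate([277, 293, 0]) cube([63, 63, 469]);
translate([277, 1401, 0]) cube([63, 63, 469]);
translate([2178, 293, 0]) cube([63, 63, 469]);
translate([2178, 1401, 0]) cube([63, 63, 469]);
translate([340, 293, 174]) cube([1838, 31, 171]);
translate([340, 1433, 174]) cube([1838, 31, 171]);
translate([277, 356, 174]) cube([31, 1045, 171]);
translate([2210, 356, 174]) cube([31, 1045, 171]);
translate([468, 293, 345]) cube([85, 1171, 23]);
translate([681, 293, 345]) cube([85, 1171, 23]);
translate([894, 293, 345]) cube([85, 1171, 23]);
translate([1107, 293, 345]) cube([85, 1171, 23]);
translate([1320, 293, 345]) cube([85, 1171, 23]);
translate([1533, 293, 345]) cube([85, 1171, 23]);
translate([1746, 293, 345]) cube([85, 1171, 23]);
translate([1959, 293, 345]) cube([85, 1171, 23]);


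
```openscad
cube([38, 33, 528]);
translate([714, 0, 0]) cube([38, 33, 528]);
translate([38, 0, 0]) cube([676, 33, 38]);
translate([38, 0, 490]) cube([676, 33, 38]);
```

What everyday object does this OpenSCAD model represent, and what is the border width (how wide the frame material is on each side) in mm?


A picture frame. The border width is 38 mm.

Four thin pieces enclosing a rectangular opening — a picture frame. The two full-height stiles are 528 mm tall; the top rail sits at z = 490 and is 38 mm tall, so the border above the opening is 528 − 490 = 38 mm, matching the stile x-width.


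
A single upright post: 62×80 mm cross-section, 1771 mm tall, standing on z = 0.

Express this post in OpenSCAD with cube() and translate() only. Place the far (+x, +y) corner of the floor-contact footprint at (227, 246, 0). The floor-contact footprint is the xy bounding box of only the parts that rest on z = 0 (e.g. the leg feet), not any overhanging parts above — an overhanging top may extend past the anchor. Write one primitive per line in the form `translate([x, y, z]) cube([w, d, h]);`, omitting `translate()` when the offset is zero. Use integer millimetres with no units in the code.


translate([165, 166, 0]) cube([62, 80, 1771]);


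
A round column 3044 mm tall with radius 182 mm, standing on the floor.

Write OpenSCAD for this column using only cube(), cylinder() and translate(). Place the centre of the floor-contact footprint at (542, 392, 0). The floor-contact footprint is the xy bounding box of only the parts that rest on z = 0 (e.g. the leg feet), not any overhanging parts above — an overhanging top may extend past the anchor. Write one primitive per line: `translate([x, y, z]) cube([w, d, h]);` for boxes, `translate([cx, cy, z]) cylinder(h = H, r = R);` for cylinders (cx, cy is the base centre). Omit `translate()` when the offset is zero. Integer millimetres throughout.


translate([542, 392, 0]) cylinder(h = 3044, r = 182);


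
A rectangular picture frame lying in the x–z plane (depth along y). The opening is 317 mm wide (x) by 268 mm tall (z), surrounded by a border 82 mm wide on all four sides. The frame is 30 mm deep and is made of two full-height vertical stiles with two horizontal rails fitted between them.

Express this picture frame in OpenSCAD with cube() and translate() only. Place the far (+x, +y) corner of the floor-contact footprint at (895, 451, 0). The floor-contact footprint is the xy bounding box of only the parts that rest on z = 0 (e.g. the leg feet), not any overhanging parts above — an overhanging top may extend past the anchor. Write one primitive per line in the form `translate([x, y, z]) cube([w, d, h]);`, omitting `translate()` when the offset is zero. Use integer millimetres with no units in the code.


translate([414, 421, 0]) cube([82, 30, 432]);
translate([813, 421, 0]) cube([82, 30, 432]);
translate([496, 421, 0]) cube([317, 30, 82]);
translate([496, 421, 350]) cube([317, 30, 82]);


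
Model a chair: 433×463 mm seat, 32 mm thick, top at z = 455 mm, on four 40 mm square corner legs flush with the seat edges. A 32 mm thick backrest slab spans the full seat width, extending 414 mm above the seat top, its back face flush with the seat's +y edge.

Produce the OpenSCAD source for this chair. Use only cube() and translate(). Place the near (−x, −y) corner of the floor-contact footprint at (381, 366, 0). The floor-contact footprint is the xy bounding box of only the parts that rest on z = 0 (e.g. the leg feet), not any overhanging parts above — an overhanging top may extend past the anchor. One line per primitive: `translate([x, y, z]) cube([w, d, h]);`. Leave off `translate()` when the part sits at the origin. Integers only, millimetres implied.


translate([381, 366, 423]) cube([433, 463, 32]);
translate([381, 366, 0]) cube([40, 40, 423]);
translate([774, 366, 0]) cube([40, 40, 423]);
translate([381, 789, 0]) cube([40, 40, 423]);
translate([774, 789, 0]) cube([40, 40, 423]);
translate([381, 797, 455]) cube([433, 32, 414]);


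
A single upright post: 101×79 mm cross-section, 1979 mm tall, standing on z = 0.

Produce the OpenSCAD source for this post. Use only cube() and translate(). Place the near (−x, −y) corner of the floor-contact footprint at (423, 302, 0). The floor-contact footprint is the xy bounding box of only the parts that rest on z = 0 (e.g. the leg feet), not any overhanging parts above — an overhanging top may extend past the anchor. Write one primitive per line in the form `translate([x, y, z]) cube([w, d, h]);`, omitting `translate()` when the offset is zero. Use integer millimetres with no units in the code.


translate([423, 302, 0]) cube([101, 79, 1979]);


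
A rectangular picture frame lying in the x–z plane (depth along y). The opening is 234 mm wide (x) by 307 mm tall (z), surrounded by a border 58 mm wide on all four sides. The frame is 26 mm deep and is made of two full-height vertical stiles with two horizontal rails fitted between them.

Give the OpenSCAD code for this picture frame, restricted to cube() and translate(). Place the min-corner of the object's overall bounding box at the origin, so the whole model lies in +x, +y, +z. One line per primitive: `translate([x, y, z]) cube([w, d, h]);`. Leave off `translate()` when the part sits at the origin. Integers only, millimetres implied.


cube([58, 26, 423]);
translate([292, 0, 0]) cube([58, 26, 423]);
translate([58, 0, 0]) cube([234, 26, 58]);
translate([58, 0, 365]) cube([234, 26, 58]);


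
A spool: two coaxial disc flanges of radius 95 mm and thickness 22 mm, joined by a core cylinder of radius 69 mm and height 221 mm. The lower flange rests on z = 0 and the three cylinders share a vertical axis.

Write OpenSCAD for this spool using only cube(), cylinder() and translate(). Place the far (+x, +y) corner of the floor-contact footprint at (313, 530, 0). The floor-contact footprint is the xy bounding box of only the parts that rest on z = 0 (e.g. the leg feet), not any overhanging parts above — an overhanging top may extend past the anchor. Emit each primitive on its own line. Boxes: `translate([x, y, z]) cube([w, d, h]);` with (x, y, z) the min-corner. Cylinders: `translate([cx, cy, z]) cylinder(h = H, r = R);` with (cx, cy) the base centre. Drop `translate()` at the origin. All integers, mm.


translate([218, 435, 0]) cylinder(h = 22, r = 95);
translate([218, 435, 22]) cylinder(h = 221, r = 69);
translate([218, 435, 243]) cylinder(h = 22, r = 95);


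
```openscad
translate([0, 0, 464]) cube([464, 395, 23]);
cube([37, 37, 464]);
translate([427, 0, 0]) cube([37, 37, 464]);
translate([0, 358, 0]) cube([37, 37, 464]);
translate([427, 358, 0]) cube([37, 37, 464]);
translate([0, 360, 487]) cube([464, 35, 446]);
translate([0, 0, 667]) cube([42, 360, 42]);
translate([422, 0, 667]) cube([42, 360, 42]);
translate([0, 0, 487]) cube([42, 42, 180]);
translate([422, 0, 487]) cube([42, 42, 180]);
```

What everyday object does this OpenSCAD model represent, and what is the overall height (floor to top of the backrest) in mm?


A chair. The overall height is 933 mm.

A slab on four corner posts with a tall panel at the back — a chair. The seat slab sits at z = 464 with thickness 23, and the 446 mm backrest starts at the seat top, so the overall height is 464 + 23 + 446 = 933 mm.


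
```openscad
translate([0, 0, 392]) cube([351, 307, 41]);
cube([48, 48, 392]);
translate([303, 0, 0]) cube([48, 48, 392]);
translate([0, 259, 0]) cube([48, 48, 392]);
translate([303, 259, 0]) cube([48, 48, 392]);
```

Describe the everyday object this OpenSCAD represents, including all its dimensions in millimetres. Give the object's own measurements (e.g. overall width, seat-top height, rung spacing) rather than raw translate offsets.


A four-legged stool. The seat is a 351×307×41 mm slab whose top surface is at z = 433 mm; four square legs, each 48×48 mm in cross-section, run from the floor (z = 0) to the underside of the seat, each flush with a corner of the seat.


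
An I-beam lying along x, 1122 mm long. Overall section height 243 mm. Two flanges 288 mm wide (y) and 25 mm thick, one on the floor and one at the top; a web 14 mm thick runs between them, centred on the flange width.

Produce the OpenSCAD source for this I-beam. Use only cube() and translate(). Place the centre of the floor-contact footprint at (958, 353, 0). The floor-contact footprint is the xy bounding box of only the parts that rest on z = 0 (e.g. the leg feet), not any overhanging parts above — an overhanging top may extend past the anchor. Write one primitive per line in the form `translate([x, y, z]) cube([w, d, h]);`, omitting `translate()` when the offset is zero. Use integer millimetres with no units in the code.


translate([397, 209, 0]) cube([1122, 288, 25]);
translate([397, 346, 25]) cube([1122, 14, 193]);
translate([397, 209, 218]) cube([1122, 288, 25]);


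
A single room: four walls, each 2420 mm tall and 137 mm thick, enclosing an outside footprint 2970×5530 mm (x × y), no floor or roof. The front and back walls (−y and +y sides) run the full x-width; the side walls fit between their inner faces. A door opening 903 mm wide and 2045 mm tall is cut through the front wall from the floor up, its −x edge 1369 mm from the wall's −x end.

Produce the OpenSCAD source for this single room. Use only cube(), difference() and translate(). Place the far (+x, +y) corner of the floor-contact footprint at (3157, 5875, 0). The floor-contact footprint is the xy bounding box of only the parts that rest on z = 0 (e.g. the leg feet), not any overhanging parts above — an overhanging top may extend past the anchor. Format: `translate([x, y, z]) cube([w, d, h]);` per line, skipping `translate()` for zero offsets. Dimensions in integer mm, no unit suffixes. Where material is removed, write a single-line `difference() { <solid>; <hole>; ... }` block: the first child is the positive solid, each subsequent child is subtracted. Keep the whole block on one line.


difference() { translate([187, 345, 0]) cube([2970, 137, 2420]); translate([1556, 345, 0]) cube([903, 137, 2045]); }
translate([187, 5738, 0]) cube([2970, 137, 2420]);
translate([187, 482, 0]) cube([137, 5256, 2420]);
translate([3020, 482, 0]) cube([137, 5256, 2420]);


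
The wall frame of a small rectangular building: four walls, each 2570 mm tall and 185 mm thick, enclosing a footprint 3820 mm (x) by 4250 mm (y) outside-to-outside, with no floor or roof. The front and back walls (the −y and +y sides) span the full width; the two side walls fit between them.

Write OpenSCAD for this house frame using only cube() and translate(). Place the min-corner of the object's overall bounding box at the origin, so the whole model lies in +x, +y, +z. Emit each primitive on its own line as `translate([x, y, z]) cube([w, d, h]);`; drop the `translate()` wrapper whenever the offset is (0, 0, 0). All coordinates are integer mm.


cube([3820, 185, 2570]);
translate([0, 4065, 0]) cube([3820, 185, 2570]);
translate([0, 185, 0]) cube([185, 3880, 2570]);
translate([3635, 185, 0]) cube([185, 3880, 2570]);


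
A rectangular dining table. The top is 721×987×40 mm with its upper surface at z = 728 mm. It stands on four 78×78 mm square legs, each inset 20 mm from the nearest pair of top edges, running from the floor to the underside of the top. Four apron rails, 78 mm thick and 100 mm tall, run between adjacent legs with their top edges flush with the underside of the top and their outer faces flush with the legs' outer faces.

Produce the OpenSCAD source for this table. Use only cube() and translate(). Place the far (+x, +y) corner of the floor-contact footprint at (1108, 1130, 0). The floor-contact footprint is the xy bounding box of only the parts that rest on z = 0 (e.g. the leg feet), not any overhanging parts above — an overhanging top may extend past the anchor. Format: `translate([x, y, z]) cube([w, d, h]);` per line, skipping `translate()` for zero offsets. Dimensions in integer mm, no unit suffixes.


// leg_h = 728 - 40 = 688
// apron z = 688 - 100 = 588
translate([407, 163, 688]) cube([721, 987, 40]);
translate([427, 183, 0]) cube([78, 78, 688]);
translate([1030, 183, 0]) cube([78, 78, 688]);
translate([427, 1052, 0]) cube([78, 78, 688]);
translate([1030, 1052, 0]) cube([78, 78, 688]);
translate([505, 183, 588]) cube([525, 78, 100]);
translate([505, 1052, 588]) cube([525, 78, 100]);
translate([427, 261, 588]) cube([78, 791, 100]);
translate([1030, 261, 588]) cube([78, 791, 100]);


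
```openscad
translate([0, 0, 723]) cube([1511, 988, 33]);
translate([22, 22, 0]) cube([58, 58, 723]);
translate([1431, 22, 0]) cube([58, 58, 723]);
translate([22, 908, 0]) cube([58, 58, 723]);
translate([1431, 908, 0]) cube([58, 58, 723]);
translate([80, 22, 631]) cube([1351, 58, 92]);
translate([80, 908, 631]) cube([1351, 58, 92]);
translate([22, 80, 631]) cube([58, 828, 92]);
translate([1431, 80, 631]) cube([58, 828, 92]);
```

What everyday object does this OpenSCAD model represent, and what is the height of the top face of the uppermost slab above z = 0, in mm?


A table. The table height is 756 mm.

A 1511×988×33 slab sits at z = 723 on four 58 mm square posts — a table. The top surface is at 723 + 33 = 756 mm.


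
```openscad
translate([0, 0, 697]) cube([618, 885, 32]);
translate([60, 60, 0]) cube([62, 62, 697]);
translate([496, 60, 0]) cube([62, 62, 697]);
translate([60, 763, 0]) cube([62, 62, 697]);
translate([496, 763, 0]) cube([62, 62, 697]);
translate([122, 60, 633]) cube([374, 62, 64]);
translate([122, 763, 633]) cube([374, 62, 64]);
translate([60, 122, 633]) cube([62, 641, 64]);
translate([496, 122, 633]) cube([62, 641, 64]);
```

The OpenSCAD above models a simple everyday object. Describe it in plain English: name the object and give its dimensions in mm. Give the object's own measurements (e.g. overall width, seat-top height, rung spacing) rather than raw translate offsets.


A rectangular dining table. The top is 618×885×32 mm with its upper surface at z = 729 mm. It stands on four 62×62 mm square legs, each inset 60 mm from the nearest pair of top edges, running from the floor to the underside of the top. Four apron rails, 62 mm thick and 64 mm tall, run between adjacent legs with their top edges flush with the underside of the top and their outer faces flush with the legs' outer faces.


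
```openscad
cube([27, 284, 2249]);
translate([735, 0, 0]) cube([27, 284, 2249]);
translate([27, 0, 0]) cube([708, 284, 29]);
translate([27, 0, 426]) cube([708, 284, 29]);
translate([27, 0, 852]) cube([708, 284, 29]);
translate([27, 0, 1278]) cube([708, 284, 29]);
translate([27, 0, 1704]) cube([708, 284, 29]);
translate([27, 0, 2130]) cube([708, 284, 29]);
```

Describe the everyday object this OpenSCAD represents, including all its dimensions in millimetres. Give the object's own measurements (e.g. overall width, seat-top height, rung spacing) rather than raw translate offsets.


An open bookshelf. Two side panels, each 27 mm thick, 284 mm deep and 2249 mm tall, stand 762 mm apart (outside-to-outside). Between them sit 6 shelves, each 29 mm thick and 284 mm deep, spanning the full gap between the sides. The bottom shelf rests on the floor (its underside at z = 0) and the clear gap between one shelf's top and the next shelf's underside is 397 mm.


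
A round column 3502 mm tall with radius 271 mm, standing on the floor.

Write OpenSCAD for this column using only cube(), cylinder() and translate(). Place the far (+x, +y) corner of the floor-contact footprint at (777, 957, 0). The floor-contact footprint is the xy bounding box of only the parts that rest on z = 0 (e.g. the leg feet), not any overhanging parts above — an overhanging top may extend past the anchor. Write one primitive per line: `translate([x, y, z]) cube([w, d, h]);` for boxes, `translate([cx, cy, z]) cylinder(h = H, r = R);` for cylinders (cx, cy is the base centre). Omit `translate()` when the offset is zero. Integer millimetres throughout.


translate([506, 686, 0]) cylinder(h = 3502, r = 271);


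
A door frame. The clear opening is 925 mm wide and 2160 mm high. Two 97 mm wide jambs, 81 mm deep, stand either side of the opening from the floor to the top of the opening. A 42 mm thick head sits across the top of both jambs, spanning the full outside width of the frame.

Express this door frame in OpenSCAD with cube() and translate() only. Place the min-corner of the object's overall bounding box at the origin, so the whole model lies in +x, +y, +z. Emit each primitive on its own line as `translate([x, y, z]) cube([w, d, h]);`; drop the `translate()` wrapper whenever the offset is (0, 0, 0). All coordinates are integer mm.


cube([97, 81, 2160]);
translate([1022, 0, 0]) cube([97, 81, 2160]);
translate([0, 0, 2160]) cube([1119, 81, 42]);


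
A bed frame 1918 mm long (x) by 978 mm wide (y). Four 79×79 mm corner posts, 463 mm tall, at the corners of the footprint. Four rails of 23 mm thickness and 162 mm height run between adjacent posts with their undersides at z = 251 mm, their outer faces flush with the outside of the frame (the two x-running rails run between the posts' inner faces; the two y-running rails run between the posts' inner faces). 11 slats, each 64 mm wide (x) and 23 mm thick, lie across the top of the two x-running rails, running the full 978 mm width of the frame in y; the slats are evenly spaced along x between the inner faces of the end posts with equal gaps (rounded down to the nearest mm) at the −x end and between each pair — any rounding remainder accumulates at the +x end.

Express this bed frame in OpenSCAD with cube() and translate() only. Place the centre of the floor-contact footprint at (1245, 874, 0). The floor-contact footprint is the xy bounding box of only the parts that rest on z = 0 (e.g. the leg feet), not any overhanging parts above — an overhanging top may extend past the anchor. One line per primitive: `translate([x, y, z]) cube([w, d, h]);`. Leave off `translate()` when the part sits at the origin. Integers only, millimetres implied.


translate([286, 385, 0]) cube([79, 79, 463]);
translate([286, 1284, 0]) cube([79, 79, 463]);
translate([2125, 385, 0]) cube([79, 79, 463]);
translate([2125, 1284, 0]) cube([79, 79, 463]);
translate([365, 385, 251]) cube([1760, 23, 162]);
translate([365, 1340, 251]) cube([1760, 23, 162]);
translate([286, 464, 251]) cube([23, 820, 162]);
translate([2181, 464, 251]) cube([23, 820, 162]);
translate([453, 385, 413]) cube([64, 978, 23]);
translate([605, 385, 413]) cube([64, 978, 23]);
translate([757, 385, 413]) cube([64, 978, 23]);
translate([909, 385, 413]) cube([64, 978, 23]);
translate([1061, 385, 413]) cube([64, 978, 23]);
translate([1213, 385, 413]) cube([64, 978, 23]);
translate([1365, 385, 413]) cube([64, 978, 23]);
translate([1517, 385, 413]) cube([64, 978, 23]);
translate([1669, 385, 413]) cube([64, 978, 23]);
translate([1821, 385, 413]) cube([64, 978, 23]);
translate([1973, 385, 413]) cube([64, 978, 23]);
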